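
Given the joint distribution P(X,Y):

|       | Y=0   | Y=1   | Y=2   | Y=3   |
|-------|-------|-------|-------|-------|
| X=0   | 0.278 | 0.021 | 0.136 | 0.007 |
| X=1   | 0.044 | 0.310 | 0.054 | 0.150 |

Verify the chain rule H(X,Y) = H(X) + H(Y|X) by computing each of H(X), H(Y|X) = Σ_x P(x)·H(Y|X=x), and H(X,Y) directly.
H(X) = 0.9903 bits, H(Y|X) = 1.4418 bits, H(X,Y) = 2.4320 bits

Marginal of X (row sums):
  P(X=0) = 0.278 + 0.021 + 0.136 + 0.007 = 0.442
  P(X=1) = 0.044 + 0.310 + 0.054 + 0.150 = 0.558
H(X) = -[0.442·log₂(0.442) + 0.558·log₂(0.558)]
  = 0.52062 + 0.46965 = 0.9903 bits

H(Y|X) = Σ_x P(x)·H(Y|X=x):
  X=0: P(X=0) = 0.442, P(Y|X=0) = (139/221, 21/442, 4/13, 7/442) → H(Y|X=0) = 1.24752
  X=1: P(X=1) = 0.558, P(Y|X=1) = (22/279, 5/9, 3/31, 25/93) → H(Y|X=1) = 1.59563
H(Y|X) = 0.442·1.24752 + 0.558·1.59563 = 1.4418 bits

H(X,Y) = -Σ_{x,y} P(x,y) log₂ P(x,y). Per-cell terms -P(x,y)·log₂P(x,y):
  X=0: 0.51342, 0.11704, 0.39145, 0.05011
  X=1: 0.19828, 0.52379, 0.22739, 0.41054
Sum of the 8 terms: H(X,Y) = 2.4320 bits

Chain rule check:
  H(X) + H(Y|X) = 0.9903 + 1.4418 = 2.4321 bits
  H(X,Y) = 2.4320 bits
✓ Chain rule verified (Δ = 0.0001 is 4-dp rounding noise: each of the three values was rounded independently).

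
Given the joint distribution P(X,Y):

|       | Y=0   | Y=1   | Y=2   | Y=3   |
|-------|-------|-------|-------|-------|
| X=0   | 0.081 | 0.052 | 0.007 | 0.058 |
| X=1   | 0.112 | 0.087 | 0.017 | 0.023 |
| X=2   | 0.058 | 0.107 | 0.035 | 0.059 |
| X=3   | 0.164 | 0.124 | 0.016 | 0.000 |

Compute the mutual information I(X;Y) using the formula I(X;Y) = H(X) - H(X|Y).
0.1385 bits

I(X;Y) = H(X) - H(X|Y)

Marginal of X (row sums):
  P(X=0) = 0.081 + 0.052 + 0.007 + 0.058 = 0.198
  P(X=1) = 0.112 + 0.087 + 0.017 + 0.023 = 0.239
  P(X=2) = 0.058 + 0.107 + 0.035 + 0.059 = 0.259
  P(X=3) = 0.164 + 0.124 + 0.016 + 0.000 = 0.304
H(X) = -[0.198·log₂(0.198) + 0.239·log₂(0.239) + 0.259·log₂(0.259) + 0.304·log₂(0.304)]
  = 0.4626 + 0.4935 + 0.5048 + 0.5222 = 1.9831 bits

Marginal of Y (column sums):
  P(Y=0) = 0.081 + 0.112 + 0.058 + 0.164 = 0.415
  P(Y=1) = 0.052 + 0.087 + 0.107 + 0.124 = 0.370
  P(Y=2) = 0.007 + 0.017 + 0.035 + 0.016 = 0.075
  P(Y=3) = 0.058 + 0.023 + 0.059 + 0.000 = 0.140
H(X|Y) = Σ_y P(y)·H(X|Y=y):
  Y=0: P(Y=0) = 0.415, P(X|Y=0) = (81/415, 112/415, 58/415, 164/415) → H(X|Y=0) = 1.8961
  Y=1: P(Y=1) = 0.370, P(X|Y=1) = (26/185, 87/370, 107/370, 62/185) → H(X|Y=1) = 1.9351
  Y=2: P(Y=2) = 0.075, P(X|Y=2) = (7/75, 17/75, 7/15, 16/75) → H(X|Y=2) = 1.7933
  Y=3: P(Y=3) = 0.140, P(X|Y=3) = (29/70, 23/140, 59/140, 0) → H(X|Y=3) = 1.4801
H(X|Y) = 0.415·1.8961 + 0.370·1.9351 + 0.075·1.7933 + 0.140·1.4801 = 1.8446 bits

I(X;Y) = H(X) - H(X|Y) = 1.9831 - 1.8446 = 0.1385 bits

Cross-check via I(X;Y) = H(X) + H(Y) - H(X,Y): computing H(Y) from the column sums and H(X,Y) from the 16 cells in the same way gives H(Y) = 1.7347 bits and H(X,Y) = 3.5793 bits, so
I(X;Y) = 1.9831 + 1.7347 - 3.5793 = 0.1385 bits ✓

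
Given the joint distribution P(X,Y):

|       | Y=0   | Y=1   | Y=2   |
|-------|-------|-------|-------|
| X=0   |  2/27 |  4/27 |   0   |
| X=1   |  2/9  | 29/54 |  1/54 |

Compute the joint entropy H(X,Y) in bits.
1.7567 bits

H(X,Y) = -Σ_{x,y} P(x,y) log₂ P(x,y). Per-cell terms -P(x,y)·log₂P(x,y):
  X=0: 0.2781, 0.4081, 0.0000
  X=1: 0.4822, 0.4817, 0.1066
  (cells with P = 0 contribute 0)
Sum of the 6 terms: H(X,Y) = 1.7567 bits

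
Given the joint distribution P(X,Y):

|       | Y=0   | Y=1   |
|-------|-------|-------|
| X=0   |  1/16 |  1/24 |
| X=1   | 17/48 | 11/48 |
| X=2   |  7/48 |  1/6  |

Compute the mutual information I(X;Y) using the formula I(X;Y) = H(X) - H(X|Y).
0.0122 bits

I(X;Y) = H(X) - H(X|Y)

Marginal of X (row sums):
  P(X=0) = 1/16 + 1/24 = 5/48
  P(X=1) = 17/48 + 11/48 = 7/12
  P(X=2) = 7/48 + 1/6 = 5/16
H(X) = -[(5/48)·log₂(5/48) + (7/12)·log₂(7/12) + (5/16)·log₂(5/16)]
  = 0.3399 + 0.4536 + 0.5244 = 1.3179 bits

Marginal of Y (column sums):
  P(Y=0) = 1/16 + 17/48 + 7/48 = 9/16
  P(Y=1) = 1/24 + 11/48 + 1/6 = 7/16
H(X|Y) = Σ_y P(y)·H(X|Y=y):
  Y=0: P(Y=0) = 9/16, P(X|Y=0) = (1/9, 17/27, 7/27) → H(X|Y=0) = 1.2774
  Y=1: P(Y=1) = 7/16, P(X|Y=1) = (2/21, 11/21, 8/21) → H(X|Y=1) = 1.3421
H(X|Y) = (9/16)·1.2774 + (7/16)·1.3421 = 1.3057 bits

I(X;Y) = H(X) - H(X|Y) = 1.3179 - 1.3057 = 0.0122 bits

Cross-check via I(X;Y) = H(X) + H(Y) - H(X,Y): computing H(Y) from the column sums and H(X,Y) from the 6 cells in the same way gives H(Y) = 0.9887 bits and H(X,Y) = 2.2944 bits, so
I(X;Y) = 1.3179 + 0.9887 - 2.2944 = 0.0122 bits ✓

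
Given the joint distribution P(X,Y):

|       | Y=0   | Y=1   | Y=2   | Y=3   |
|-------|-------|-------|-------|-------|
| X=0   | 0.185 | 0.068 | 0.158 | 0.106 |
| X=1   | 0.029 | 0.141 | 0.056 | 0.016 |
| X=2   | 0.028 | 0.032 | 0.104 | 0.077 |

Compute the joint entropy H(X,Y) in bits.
3.2806 bits

H(X,Y) = -Σ_{x,y} P(x,y) log₂ P(x,y). Per-cell terms -P(x,y)·log₂P(x,y):
  X=0: 0.4504, 0.2637, 0.4206, 0.3432
  X=1: 0.1481, 0.3985, 0.2329, 0.0955
  X=2: 0.1444, 0.1589, 0.3396, 0.2848
Sum of the 12 terms: H(X,Y) = 3.2806 bits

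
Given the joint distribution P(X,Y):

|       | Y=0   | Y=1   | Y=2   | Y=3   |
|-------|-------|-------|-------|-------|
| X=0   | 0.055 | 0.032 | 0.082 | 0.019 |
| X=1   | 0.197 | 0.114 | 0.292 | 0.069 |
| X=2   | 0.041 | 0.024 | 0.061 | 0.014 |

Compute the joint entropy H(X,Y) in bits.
3.0476 bits

H(X,Y) = -Σ_{x,y} P(x,y) log₂ P(x,y). Per-cell terms -P(x,y)·log₂P(x,y):
  X=0: 0.23014, 0.15891, 0.29588, 0.10864
  X=1: 0.46172, 0.35715, 0.51858, 0.26615
  X=2: 0.18894, 0.12914, 0.24614, 0.08622
Sum of the 12 terms: H(X,Y) = 3.0476 bits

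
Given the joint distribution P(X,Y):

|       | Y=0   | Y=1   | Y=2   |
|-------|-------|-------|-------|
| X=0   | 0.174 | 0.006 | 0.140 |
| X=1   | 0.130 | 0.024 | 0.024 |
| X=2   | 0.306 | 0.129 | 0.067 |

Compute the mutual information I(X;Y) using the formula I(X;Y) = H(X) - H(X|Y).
0.1270 bits

I(X;Y) = H(X) - H(X|Y)

Marginal of X (row sums):
  P(X=0) = 0.174 + 0.006 + 0.140 = 0.320
  P(X=1) = 0.130 + 0.024 + 0.024 = 0.178
  P(X=2) = 0.306 + 0.129 + 0.067 = 0.502
H(X) = -[0.320·log₂(0.320) + 0.178·log₂(0.178) + 0.502·log₂(0.502)]
  = 0.5260340 + 0.4432291 + 0.4991088 = 1.468372 bits

Marginal of Y (column sums):
  P(Y=0) = 0.174 + 0.130 + 0.306 = 0.610
  P(Y=1) = 0.006 + 0.024 + 0.129 = 0.159
  P(Y=2) = 0.140 + 0.024 + 0.067 = 0.231
H(X|Y) = Σ_y P(y)·H(X|Y=y):
  Y=0: P(Y=0) = 0.610, P(X|Y=0) = (87/305, 13/61, 153/305) → H(X|Y=0) = 1.4907955
  Y=1: P(Y=1) = 0.159, P(X|Y=1) = (2/53, 8/53, 43/53) → H(X|Y=1) = 0.8349132
  Y=2: P(Y=2) = 0.231, P(X|Y=2) = (20/33, 8/77, 67/231) → H(X|Y=2) = 1.2951832
H(X|Y) = 0.610·1.4907955 + 0.159·0.8349132 + 0.231·1.2951832 = 1.341324 bits

I(X;Y) = H(X) - H(X|Y) = 1.468372 - 1.341324 = 0.1270 bits

Cross-check via I(X;Y) = H(X) + H(Y) - H(X,Y): computing H(Y) from the column sums and H(X,Y) from the 9 cells in the same way gives H(Y) = 1.345156 bits and H(X,Y) = 2.686480 bits, so
I(X;Y) = 1.468372 + 1.345156 - 2.686480 = 0.1270 bits ✓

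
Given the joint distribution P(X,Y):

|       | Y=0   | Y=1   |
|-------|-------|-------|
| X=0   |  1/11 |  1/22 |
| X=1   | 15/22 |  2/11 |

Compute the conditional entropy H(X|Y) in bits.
0.5679 bits

H(X|Y) = H(X,Y) - H(Y)

H(X,Y) = -Σ_{x,y} P(x,y) log₂ P(x,y). Per-cell terms -P(x,y)·log₂P(x,y):
  X=0: 0.3145, 0.2027
  X=1: 0.3767, 0.4472
Sum of the 4 terms: H(X,Y) = 1.3411 bits

Marginal of Y (column sums):
  P(Y=0) = 1/11 + 15/22 = 17/22
  P(Y=1) = 1/22 + 2/11 = 5/22
H(Y) = -[(17/22)·log₂(17/22) + (5/22)·log₂(5/22)]
  = 0.2874 + 0.4858 = 0.7732 bits

H(X|Y) = H(X,Y) - H(Y) = 1.3411 - 0.7732 = 0.5679 bits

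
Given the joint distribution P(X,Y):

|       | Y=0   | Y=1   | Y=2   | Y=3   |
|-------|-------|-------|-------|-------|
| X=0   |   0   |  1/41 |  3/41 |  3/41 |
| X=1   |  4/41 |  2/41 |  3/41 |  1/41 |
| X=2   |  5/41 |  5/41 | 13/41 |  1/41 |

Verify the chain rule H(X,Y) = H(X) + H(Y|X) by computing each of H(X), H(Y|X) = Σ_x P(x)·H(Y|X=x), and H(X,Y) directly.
H(X) = 1.3841 bits, H(Y|X) = 1.6420 bits, H(X,Y) = 3.0261 bits

Marginal of X (row sums):
  P(X=0) = 0 + 1/41 + 3/41 + 3/41 = 7/41
  P(X=1) = 4/41 + 2/41 + 3/41 + 1/41 = 10/41
  P(X=2) = 5/41 + 5/41 + 13/41 + 1/41 = 24/41
H(X) = -[(7/41)·log₂(7/41) + (10/41)·log₂(10/41) + (24/41)·log₂(24/41)]
  = 0.4354 + 0.4965 + 0.4522 = 1.3841 bits

H(Y|X) = Σ_x P(x)·H(Y|X=x):
  X=0: P(X=0) = 7/41, P(Y|X=0) = (0, 1/7, 3/7, 3/7) → H(Y|X=0) = 1.4488
  X=1: P(X=1) = 10/41, P(Y|X=1) = (2/5, 1/5, 3/10, 1/10) → H(Y|X=1) = 1.8464
  X=2: P(X=2) = 24/41, P(Y|X=2) = (5/24, 5/24, 13/24, 1/24) → H(Y|X=2) = 1.6131
H(Y|X) = (7/41)·1.4488 + (10/41)·1.8464 + (24/41)·1.6131 = 1.6420 bits

H(X,Y) = -Σ_{x,y} P(x,y) log₂ P(x,y). Per-cell terms -P(x,y)·log₂P(x,y):
  X=0: 0.0000, 0.1307, 0.2760, 0.2760
  X=1: 0.3276, 0.2126, 0.2760, 0.1307
  X=2: 0.3702, 0.3702, 0.5254, 0.1307
  (cells with P = 0 contribute 0)
Sum of the 12 terms: H(X,Y) = 3.0261 bits

Chain rule check:
  H(X) + H(Y|X) = 1.3841 + 1.6420 = 3.0261 bits
  H(X,Y) = 3.0261 bits
✓ Chain rule verified.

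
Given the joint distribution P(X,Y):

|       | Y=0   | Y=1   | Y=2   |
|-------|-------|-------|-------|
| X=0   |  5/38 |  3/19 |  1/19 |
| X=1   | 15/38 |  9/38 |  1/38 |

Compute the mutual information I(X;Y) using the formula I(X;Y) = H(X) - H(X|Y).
0.0441 bits

I(X;Y) = H(X) - H(X|Y)

Marginal of X (row sums):
  P(X=0) = 5/38 + 3/19 + 1/19 = 13/38
  P(X=1) = 15/38 + 9/38 + 1/38 = 25/38
H(X) = -[(13/38)·log₂(13/38) + (25/38)·log₂(25/38)]
  = 0.52940 + 0.39742 = 0.92682 bits

Marginal of Y (column sums):
  P(Y=0) = 5/38 + 15/38 = 10/19
  P(Y=1) = 3/19 + 9/38 = 15/38
  P(Y=2) = 1/19 + 1/38 = 3/38
H(X|Y) = Σ_y P(y)·H(X|Y=y):
  Y=0: P(Y=0) = 10/19, P(X|Y=0) = (1/4, 3/4) → H(X|Y=0) = 0.81128
  Y=1: P(Y=1) = 15/38, P(X|Y=1) = (2/5, 3/5) → H(X|Y=1) = 0.97095
  Y=2: P(Y=2) = 3/38, P(X|Y=2) = (2/3, 1/3) → H(X|Y=2) = 0.91830
H(X|Y) = (10/19)·0.81128 + (15/38)·0.97095 + (3/38)·0.91830 = 0.88276 bits

I(X;Y) = H(X) - H(X|Y) = 0.92682 - 0.88276 = 0.0441 bits

Cross-check via I(X;Y) = H(X) + H(Y) - H(X,Y): computing H(Y) from the column sums and H(X,Y) from the 6 cells in the same way gives H(Y) = 1.30591 bits and H(X,Y) = 2.18866 bits, so
I(X;Y) = 0.92682 + 1.30591 - 2.18866 = 0.0441 bits ✓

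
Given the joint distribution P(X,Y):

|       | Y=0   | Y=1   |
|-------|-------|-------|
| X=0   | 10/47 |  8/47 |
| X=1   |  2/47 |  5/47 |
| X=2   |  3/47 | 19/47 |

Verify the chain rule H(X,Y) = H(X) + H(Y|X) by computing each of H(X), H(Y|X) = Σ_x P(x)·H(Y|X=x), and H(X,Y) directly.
H(X) = 1.4521 bits, H(Y|X) = 0.7771 bits, H(X,Y) = 2.2292 bits

Marginal of X (row sums):
  P(X=0) = 10/47 + 8/47 = 18/47
  P(X=1) = 2/47 + 5/47 = 7/47
  P(X=2) = 3/47 + 19/47 = 22/47
H(X) = -[(18/47)·log₂(18/47) + (7/47)·log₂(7/47) + (22/47)·log₂(22/47)]
  = 0.53030 + 0.40916 + 0.51263 = 1.4521 bits

H(Y|X) = Σ_x P(x)·H(Y|X=x):
  X=0: P(X=0) = 18/47, P(Y|X=0) = (5/9, 4/9) → H(Y|X=0) = 0.99108
  X=1: P(X=1) = 7/47, P(Y|X=1) = (2/7, 5/7) → H(Y|X=1) = 0.86312
  X=2: P(X=2) = 22/47, P(Y|X=2) = (3/22, 19/22) → H(Y|X=2) = 0.57464
H(Y|X) = (18/47)·0.99108 + (7/47)·0.86312 + (22/47)·0.57464 = 0.7771 bits

H(X,Y) = -Σ_{x,y} P(x,y) log₂ P(x,y). Per-cell terms -P(x,y)·log₂P(x,y):
  X=0: 0.47503, 0.43482
  X=1: 0.19381, 0.34390
  X=2: 0.25338, 0.52822
Sum of the 6 terms: H(X,Y) = 2.2292 bits

Chain rule check:
  H(X) + H(Y|X) = 1.4521 + 0.7771 = 2.2292 bits
  H(X,Y) = 2.2292 bits
✓ Chain rule verified.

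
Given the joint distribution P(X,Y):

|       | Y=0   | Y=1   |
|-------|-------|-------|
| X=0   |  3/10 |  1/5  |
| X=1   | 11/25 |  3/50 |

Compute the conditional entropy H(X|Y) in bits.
0.9234 bits

H(X|Y) = H(X,Y) - H(Y)

H(X,Y) = -Σ_{x,y} P(x,y) log₂ P(x,y). Per-cell terms -P(x,y)·log₂P(x,y):
  X=0: 0.52109, 0.46439
  X=1: 0.52115, 0.24353
Sum of the 4 terms: H(X,Y) = 1.75016 bits

Marginal of Y (column sums):
  P(Y=0) = 3/10 + 11/25 = 37/50
  P(Y=1) = 1/5 + 3/50 = 13/50
H(Y) = -[(37/50)·log₂(37/50) + (13/50)·log₂(13/50)]
  = 0.32146 + 0.50529 = 0.82675 bits

H(X|Y) = H(X,Y) - H(Y) = 1.75016 - 0.82675 = 0.9234 bits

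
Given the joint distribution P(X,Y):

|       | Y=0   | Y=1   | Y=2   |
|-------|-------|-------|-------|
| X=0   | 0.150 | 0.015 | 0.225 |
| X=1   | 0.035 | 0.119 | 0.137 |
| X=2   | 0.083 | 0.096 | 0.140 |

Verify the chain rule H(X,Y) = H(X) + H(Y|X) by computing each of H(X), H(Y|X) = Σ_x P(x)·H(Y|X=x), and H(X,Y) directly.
H(X) = 1.5739 bits, H(Y|X) = 1.3591 bits, H(X,Y) = 2.9329 bits

Marginal of X (row sums):
  P(X=0) = 0.150 + 0.015 + 0.225 = 0.390
  P(X=1) = 0.035 + 0.119 + 0.137 = 0.291
  P(X=2) = 0.083 + 0.096 + 0.140 = 0.319
H(X) = -[0.390·log₂(0.390) + 0.291·log₂(0.291) + 0.319·log₂(0.319)]
  = 0.52980 + 0.51824 + 0.52583 = 1.5739 bits

H(Y|X) = Σ_x P(x)·H(Y|X=x):
  X=0: P(X=0) = 0.390, P(Y|X=0) = (5/13, 1/26, 15/26) → H(Y|X=0) = 1.16880
  X=1: P(X=1) = 0.291, P(Y|X=1) = (35/291, 119/291, 137/291) → H(Y|X=1) = 1.40674
  X=2: P(X=2) = 0.319, P(Y|X=2) = (83/319, 96/319, 140/319) → H(Y|X=2) = 1.54818
H(Y|X) = 0.390·1.16880 + 0.291·1.40674 + 0.319·1.54818 = 1.3591 bits

H(X,Y) = -Σ_{x,y} P(x,y) log₂ P(x,y). Per-cell terms -P(x,y)·log₂P(x,y):
  X=0: 0.41054, 0.09088, 0.48420
  X=1: 0.16928, 0.36545, 0.39288
  X=2: 0.29803, 0.32456, 0.39711
Sum of the 9 terms: H(X,Y) = 2.9329 bits

Chain rule check:
  H(X) + H(Y|X) = 1.5739 + 1.3591 = 2.9330 bits
  H(X,Y) = 2.9329 bits
✓ Chain rule verified (Δ = 0.0001 is 4-dp rounding noise: each of the three values was rounded independently).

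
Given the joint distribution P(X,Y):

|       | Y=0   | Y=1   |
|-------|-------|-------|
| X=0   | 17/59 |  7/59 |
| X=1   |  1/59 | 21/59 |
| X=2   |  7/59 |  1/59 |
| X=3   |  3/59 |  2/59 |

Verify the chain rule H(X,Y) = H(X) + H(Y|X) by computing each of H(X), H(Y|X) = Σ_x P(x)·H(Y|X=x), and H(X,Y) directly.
H(X) = 1.7512 bits, H(Y|X) = 0.6097 bits, H(X,Y) = 2.3609 bits

Marginal of X (row sums):
  P(X=0) = 17/59 + 7/59 = 24/59
  P(X=1) = 1/59 + 21/59 = 22/59
  P(X=2) = 7/59 + 1/59 = 8/59
  P(X=3) = 3/59 + 2/59 = 5/59
H(X) = -[(24/59)·log₂(24/59) + (22/59)·log₂(22/59) + (8/59)·log₂(8/59) + (5/59)·log₂(5/59)]
  = 0.52787 + 0.53069 + 0.39087 + 0.30176 = 1.7512 bits

H(Y|X) = Σ_x P(x)·H(Y|X=x):
  X=0: P(X=0) = 24/59, P(Y|X=0) = (17/24, 7/24) → H(Y|X=0) = 0.87086
  X=1: P(X=1) = 22/59, P(Y|X=1) = (1/22, 21/22) → H(Y|X=1) = 0.26676
  X=2: P(X=2) = 8/59, P(Y|X=2) = (7/8, 1/8) → H(Y|X=2) = 0.54356
  X=3: P(X=3) = 5/59, P(Y|X=3) = (3/5, 2/5) → H(Y|X=3) = 0.97095
H(Y|X) = (24/59)·0.87086 + (22/59)·0.26676 + (8/59)·0.54356 + (5/59)·0.97095 = 0.6097 bits

H(X,Y) = -Σ_{x,y} P(x,y) log₂ P(x,y). Per-cell terms -P(x,y)·log₂P(x,y):
  X=0: 0.51726, 0.36486
  X=1: 0.09971, 0.53045
  X=2: 0.36486, 0.09971
  X=3: 0.21853, 0.16551
Sum of the 8 terms: H(X,Y) = 2.3609 bits

Chain rule check:
  H(X) + H(Y|X) = 1.7512 + 0.6097 = 2.3609 bits
  H(X,Y) = 2.3609 bits
✓ Chain rule verified.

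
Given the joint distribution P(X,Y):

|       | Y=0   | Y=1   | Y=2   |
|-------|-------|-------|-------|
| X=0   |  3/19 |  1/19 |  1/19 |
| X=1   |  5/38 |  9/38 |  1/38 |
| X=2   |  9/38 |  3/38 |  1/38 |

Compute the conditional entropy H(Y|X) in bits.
1.2367 bits

H(Y|X) = H(X,Y) - H(X)

H(X,Y) = -Σ_{x,y} P(x,y) log₂ P(x,y). Per-cell terms -P(x,y)·log₂P(x,y):
  X=0: 0.42047, 0.22358, 0.22358
  X=1: 0.38500, 0.49216, 0.13810
  X=2: 0.49216, 0.28918, 0.13810
Sum of the 9 terms: H(X,Y) = 2.8023 bits

Marginal of X (row sums):
  P(X=0) = 3/19 + 1/19 + 1/19 = 5/19
  P(X=1) = 5/38 + 9/38 + 1/38 = 15/38
  P(X=2) = 9/38 + 3/38 + 1/38 = 13/38
H(X) = -[(5/19)·log₂(5/19) + (15/38)·log₂(15/38) + (13/38)·log₂(13/38)]
  = 0.50684 + 0.52936 + 0.52940 = 1.5656 bits

H(Y|X) = H(X,Y) - H(X) = 2.8023 - 1.5656 = 1.2367 bits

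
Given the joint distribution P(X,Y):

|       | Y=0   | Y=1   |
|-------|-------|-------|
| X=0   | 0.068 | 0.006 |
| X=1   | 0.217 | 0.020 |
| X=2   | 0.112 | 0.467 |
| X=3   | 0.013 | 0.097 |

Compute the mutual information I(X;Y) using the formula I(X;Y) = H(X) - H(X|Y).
0.3796 bits

I(X;Y) = H(X) - H(X|Y)

Marginal of X (row sums):
  P(X=0) = 0.068 + 0.006 = 0.074
  P(X=1) = 0.217 + 0.020 = 0.237
  P(X=2) = 0.112 + 0.467 = 0.579
  P(X=3) = 0.013 + 0.097 = 0.110
H(X) = -[0.074·log₂(0.074) + 0.237·log₂(0.237) + 0.579·log₂(0.579) + 0.110·log₂(0.110)]
  = 0.27797 + 0.49226 + 0.45646 + 0.35029 = 1.5770 bits

Marginal of Y (column sums):
  P(Y=0) = 0.068 + 0.217 + 0.112 + 0.013 = 0.410
  P(Y=1) = 0.006 + 0.020 + 0.467 + 0.097 = 0.590
H(X|Y) = Σ_y P(y)·H(X|Y=y):
  Y=0: P(Y=0) = 0.410, P(X|Y=0) = (34/205, 217/410, 56/205, 13/410) → H(X|Y=0) = 1.58501
  Y=1: P(Y=1) = 0.590, P(X|Y=1) = (3/295, 2/59, 467/590, 97/590) → H(X|Y=1) = 0.92803
H(X|Y) = 0.410·1.58501 + 0.590·0.92803 = 1.1974 bits

I(X;Y) = H(X) - H(X|Y) = 1.5770 - 1.1974 = 0.3796 bits

Cross-check via I(X;Y) = H(X) + H(Y) - H(X,Y): computing H(Y) from the column sums and H(X,Y) from the 8 cells in the same way gives H(Y) = 0.9765 bits and H(X,Y) = 2.1739 bits, so
I(X;Y) = 1.5770 + 0.9765 - 2.1739 = 0.3796 bits ✓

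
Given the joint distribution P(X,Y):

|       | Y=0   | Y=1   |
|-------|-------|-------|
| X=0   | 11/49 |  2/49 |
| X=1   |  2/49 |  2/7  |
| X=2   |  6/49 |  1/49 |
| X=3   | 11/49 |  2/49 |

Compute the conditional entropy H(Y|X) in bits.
0.5907 bits

H(Y|X) = H(X,Y) - H(X)

H(X,Y) = -Σ_{x,y} P(x,y) log₂ P(x,y). Per-cell terms -P(x,y)·log₂P(x,y):
  X=0: 0.48384, 0.18836
  X=1: 0.18836, 0.51639
  X=2: 0.37099, 0.11459
  X=3: 0.48384, 0.18836
Sum of the 8 terms: H(X,Y) = 2.5347 bits

Marginal of X (row sums):
  P(X=0) = 11/49 + 2/49 = 13/49
  P(X=1) = 2/49 + 2/7 = 16/49
  P(X=2) = 6/49 + 1/49 = 1/7
  P(X=3) = 11/49 + 2/49 = 13/49
H(X) = -[(13/49)·log₂(13/49) + (16/49)·log₂(16/49) + (1/7)·log₂(1/7) + (13/49)·log₂(13/49)]
  = 0.50787 + 0.52725 + 0.40105 + 0.50787 = 1.9440 bits

H(Y|X) = H(X,Y) - H(X) = 2.5347 - 1.9440 = 0.5907 bits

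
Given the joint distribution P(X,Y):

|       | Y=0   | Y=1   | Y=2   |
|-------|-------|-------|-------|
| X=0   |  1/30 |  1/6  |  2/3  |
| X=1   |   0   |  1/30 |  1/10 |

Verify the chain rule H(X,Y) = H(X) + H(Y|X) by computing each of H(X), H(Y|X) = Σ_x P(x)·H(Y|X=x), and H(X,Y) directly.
H(X) = 0.5665 bits, H(Y|X) = 0.9136 bits, H(X,Y) = 1.4801 bits

Marginal of X (row sums):
  P(X=0) = 1/30 + 1/6 + 2/3 = 13/15
  P(X=1) = 0 + 1/30 + 1/10 = 2/15
H(X) = -[(13/15)·log₂(13/15) + (2/15)·log₂(2/15)]
  = 0.17892 + 0.38759 = 0.5665 bits

H(Y|X) = Σ_x P(x)·H(Y|X=x):
  X=0: P(X=0) = 13/15, P(Y|X=0) = (1/26, 5/26, 10/13) → H(Y|X=0) = 0.92936
  X=1: P(X=1) = 2/15, P(Y|X=1) = (0, 1/4, 3/4) → H(Y|X=1) = 0.81128
H(Y|X) = (13/15)·0.92936 + (2/15)·0.81128 = 0.9136 bits

H(X,Y) = -Σ_{x,y} P(x,y) log₂ P(x,y). Per-cell terms -P(x,y)·log₂P(x,y):
  X=0: 0.16356, 0.43083, 0.38998
  X=1: 0.00000, 0.16356, 0.33219
  (cells with P = 0 contribute 0)
Sum of the 6 terms: H(X,Y) = 1.4801 bits

Chain rule check:
  H(X) + H(Y|X) = 0.5665 + 0.9136 = 1.4801 bits
  H(X,Y) = 1.4801 bits
✓ Chain rule verified.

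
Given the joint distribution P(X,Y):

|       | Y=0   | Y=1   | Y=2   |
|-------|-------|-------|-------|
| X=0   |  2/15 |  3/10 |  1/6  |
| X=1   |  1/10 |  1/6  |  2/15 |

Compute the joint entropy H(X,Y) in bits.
2.4901 bits

H(X,Y) = -Σ_{x,y} P(x,y) log₂ P(x,y). Per-cell terms -P(x,y)·log₂P(x,y):
  X=0: 0.3876, 0.5211, 0.4308
  X=1: 0.3322, 0.4308, 0.3876
Sum of the 6 terms: H(X,Y) = 2.4901 bits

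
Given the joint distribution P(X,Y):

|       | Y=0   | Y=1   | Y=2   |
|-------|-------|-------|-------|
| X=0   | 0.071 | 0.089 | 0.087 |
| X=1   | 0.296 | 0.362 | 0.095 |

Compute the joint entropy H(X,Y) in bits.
2.2612 bits

H(X,Y) = -Σ_{x,y} P(x,y) log₂ P(x,y). Per-cell terms -P(x,y)·log₂P(x,y):
  X=0: 0.2709, 0.3106, 0.3065
  X=1: 0.5199, 0.5307, 0.3226
Sum of the 6 terms: H(X,Y) = 2.2612 bits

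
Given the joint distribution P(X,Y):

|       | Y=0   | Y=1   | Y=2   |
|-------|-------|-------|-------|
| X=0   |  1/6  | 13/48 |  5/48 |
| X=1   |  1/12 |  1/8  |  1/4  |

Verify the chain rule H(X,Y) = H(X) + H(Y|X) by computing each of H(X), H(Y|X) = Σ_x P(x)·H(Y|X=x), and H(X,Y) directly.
H(X) = 0.9950 bits, H(Y|X) = 1.4599 bits, H(X,Y) = 2.4549 bits

Marginal of X (row sums):
  P(X=0) = 1/6 + 13/48 + 5/48 = 13/24
  P(X=1) = 1/12 + 1/8 + 1/4 = 11/24
H(X) = -[(13/24)·log₂(13/24) + (11/24)·log₂(11/24)]
  = 0.47912 + 0.51587 = 0.9950 bits

H(Y|X) = Σ_x P(x)·H(Y|X=x):
  X=0: P(X=0) = 13/24, P(Y|X=0) = (4/13, 1/2, 5/26) → H(Y|X=0) = 1.48062
  X=1: P(X=1) = 11/24, P(Y|X=1) = (2/11, 3/11, 6/11) → H(Y|X=1) = 1.43537
H(Y|X) = (13/24)·1.48062 + (11/24)·1.43537 = 1.4599 bits

H(X,Y) = -Σ_{x,y} P(x,y) log₂ P(x,y). Per-cell terms -P(x,y)·log₂P(x,y):
  X=0: 0.43083, 0.51039, 0.33990
  X=1: 0.29875, 0.37500, 0.50000
Sum of the 6 terms: H(X,Y) = 2.4549 bits

Chain rule check:
  H(X) + H(Y|X) = 0.9950 + 1.4599 = 2.4549 bits
  H(X,Y) = 2.4549 bits
✓ Chain rule verified.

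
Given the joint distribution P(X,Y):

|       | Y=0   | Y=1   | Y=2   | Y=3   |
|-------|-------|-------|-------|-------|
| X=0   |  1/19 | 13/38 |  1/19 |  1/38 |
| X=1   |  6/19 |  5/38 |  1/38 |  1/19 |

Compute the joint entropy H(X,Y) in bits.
2.3865 bits

H(X,Y) = -Σ_{x,y} P(x,y) log₂ P(x,y). Per-cell terms -P(x,y)·log₂P(x,y):
  X=0: 0.2236, 0.5294, 0.2236, 0.1381
  X=1: 0.5251, 0.3850, 0.1381, 0.2236
Sum of the 8 terms: H(X,Y) = 2.3865 bits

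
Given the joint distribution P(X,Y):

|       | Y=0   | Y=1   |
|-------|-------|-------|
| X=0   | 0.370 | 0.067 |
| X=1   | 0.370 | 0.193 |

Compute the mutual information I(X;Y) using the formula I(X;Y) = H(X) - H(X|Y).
0.0345 bits

I(X;Y) = H(X) - H(X|Y)

Marginal of X (row sums):
  P(X=0) = 0.370 + 0.067 = 0.437
  P(X=1) = 0.370 + 0.193 = 0.563
H(X) = -[0.437·log₂(0.437) + 0.563·log₂(0.563)]
  = 0.52191 + 0.46661 = 0.98852 bits

Marginal of Y (column sums):
  P(Y=0) = 0.370 + 0.370 = 0.740
  P(Y=1) = 0.067 + 0.193 = 0.260
H(X|Y) = Σ_y P(y)·H(X|Y=y):
  Y=0: P(Y=0) = 0.740, P(X|Y=0) = (1/2, 1/2) → H(X|Y=0) = 1.00000
  Y=1: P(Y=1) = 0.260, P(X|Y=1) = (67/260, 193/260) → H(X|Y=1) = 0.82324
H(X|Y) = 0.740·1.00000 + 0.260·0.82324 = 0.95404 bits

I(X;Y) = H(X) - H(X|Y) = 0.98852 - 0.95404 = 0.0345 bits

Cross-check via I(X;Y) = H(X) + H(Y) - H(X,Y): computing H(Y) from the column sums and H(X,Y) from the 4 cells in the same way gives H(Y) = 0.82675 bits and H(X,Y) = 1.78079 bits, so
I(X;Y) = 0.98852 + 0.82675 - 1.78079 = 0.0345 bits ✓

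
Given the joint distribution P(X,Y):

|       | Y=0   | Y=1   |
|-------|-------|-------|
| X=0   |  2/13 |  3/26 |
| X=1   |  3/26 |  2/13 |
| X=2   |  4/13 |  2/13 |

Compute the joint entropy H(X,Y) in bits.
2.4885 bits

H(X,Y) = -Σ_{x,y} P(x,y) log₂ P(x,y). Per-cell terms -P(x,y)·log₂P(x,y):
  X=0: 0.41545, 0.35948
  X=1: 0.35948, 0.41545
  X=2: 0.52321, 0.41545
Sum of the 6 terms: H(X,Y) = 2.4885 bits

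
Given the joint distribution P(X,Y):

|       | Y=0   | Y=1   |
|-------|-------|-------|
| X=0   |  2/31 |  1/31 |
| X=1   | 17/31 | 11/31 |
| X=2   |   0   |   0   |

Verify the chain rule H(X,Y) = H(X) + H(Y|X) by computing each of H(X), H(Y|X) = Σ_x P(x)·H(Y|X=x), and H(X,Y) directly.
H(X) = 0.4587 bits, H(Y|X) = 0.9619 bits, H(X,Y) = 1.4206 bits

Marginal of X (row sums):
  P(X=0) = 2/31 + 1/31 = 3/31
  P(X=1) = 17/31 + 11/31 = 28/31
  P(X=2) = 0 + 0 = 0
H(X) = -[(3/31)·log₂(3/31) + (28/31)·log₂(28/31)]   (outcomes with P = 0 contribute 0)
  = 0.3261 + 0.1326 = 0.4587 bits

H(Y|X) = Σ_x P(x)·H(Y|X=x):
  X=0: P(X=0) = 3/31, P(Y|X=0) = (2/3, 1/3) → H(Y|X=0) = 0.9183
  X=1: P(X=1) = 28/31, P(Y|X=1) = (17/28, 11/28) → H(Y|X=1) = 0.9666
  X=2: P(X=2) = 0 → contributes 0
H(Y|X) = (3/31)·0.9183 + (28/31)·0.9666 = 0.9619 bits

H(X,Y) = -Σ_{x,y} P(x,y) log₂ P(x,y). Per-cell terms -P(x,y)·log₂P(x,y):
  X=0: 0.2551, 0.1598
  X=1: 0.4753, 0.5304
  X=2: 0.0000, 0.0000
  (cells with P = 0 contribute 0)
Sum of the 6 terms: H(X,Y) = 1.4206 bits

Chain rule check:
  H(X) + H(Y|X) = 0.4587 + 0.9619 = 1.4206 bits
  H(X,Y) = 1.4206 bits
✓ Chain rule verified.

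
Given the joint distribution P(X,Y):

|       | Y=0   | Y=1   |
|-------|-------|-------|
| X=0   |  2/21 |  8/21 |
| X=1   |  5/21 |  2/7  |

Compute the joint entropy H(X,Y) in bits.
1.8628 bits

H(X,Y) = -Σ_{x,y} P(x,y) log₂ P(x,y). Per-cell terms -P(x,y)·log₂P(x,y):
  X=0: 0.3231, 0.5304
  X=1: 0.4929, 0.5164
Sum of the 4 terms: H(X,Y) = 1.8628 bits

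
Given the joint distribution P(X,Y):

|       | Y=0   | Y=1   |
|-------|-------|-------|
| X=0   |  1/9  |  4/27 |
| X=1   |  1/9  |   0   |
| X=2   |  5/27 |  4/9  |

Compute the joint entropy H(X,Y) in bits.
2.0831 bits

H(X,Y) = -Σ_{x,y} P(x,y) log₂ P(x,y). Per-cell terms -P(x,y)·log₂P(x,y):
  X=0: 0.35221, 0.40813
  X=1: 0.35221, 0.00000
  X=2: 0.45055, 0.51997
  (cells with P = 0 contribute 0)
Sum of the 6 terms: H(X,Y) = 2.0831 bits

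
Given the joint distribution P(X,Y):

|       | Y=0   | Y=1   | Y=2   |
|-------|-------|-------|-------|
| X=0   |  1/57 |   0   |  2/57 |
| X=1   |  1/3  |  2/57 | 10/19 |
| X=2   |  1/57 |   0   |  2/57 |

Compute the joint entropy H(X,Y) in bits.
1.7291 bits

H(X,Y) = -Σ_{x,y} P(x,y) log₂ P(x,y). Per-cell terms -P(x,y)·log₂P(x,y):
  X=0: 0.1023, 0.0000, 0.1696
  X=1: 0.5283, 0.1696, 0.4874
  X=2: 0.1023, 0.0000, 0.1696
  (cells with P = 0 contribute 0)
Sum of the 9 terms: H(X,Y) = 1.7291 bits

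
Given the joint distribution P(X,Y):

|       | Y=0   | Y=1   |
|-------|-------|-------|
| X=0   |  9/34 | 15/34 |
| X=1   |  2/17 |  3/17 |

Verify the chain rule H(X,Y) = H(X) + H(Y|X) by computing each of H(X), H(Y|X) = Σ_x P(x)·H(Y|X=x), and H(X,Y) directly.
H(X) = 0.8740 bits, H(Y|X) = 0.9593 bits, H(X,Y) = 1.8333 bits

Marginal of X (row sums):
  P(X=0) = 9/34 + 15/34 = 12/17
  P(X=1) = 2/17 + 3/17 = 5/17
H(X) = -[(12/17)·log₂(12/17) + (5/17)·log₂(5/17)]
  = 0.35471 + 0.51927 = 0.8740 bits

H(Y|X) = Σ_x P(x)·H(Y|X=x):
  X=0: P(X=0) = 12/17, P(Y|X=0) = (3/8, 5/8) → H(Y|X=0) = 0.95443
  X=1: P(X=1) = 5/17, P(Y|X=1) = (2/5, 3/5) → H(Y|X=1) = 0.97095
H(Y|X) = (12/17)·0.95443 + (5/17)·0.97095 = 0.9593 bits

H(X,Y) = -Σ_{x,y} P(x,y) log₂ P(x,y). Per-cell terms -P(x,y)·log₂P(x,y):
  X=0: 0.50758, 0.52084
  X=1: 0.36323, 0.44162
Sum of the 4 terms: H(X,Y) = 1.8333 bits

Chain rule check:
  H(X) + H(Y|X) = 0.8740 + 0.9593 = 1.8333 bits
  H(X,Y) = 1.8333 bits
✓ Chain rule verified.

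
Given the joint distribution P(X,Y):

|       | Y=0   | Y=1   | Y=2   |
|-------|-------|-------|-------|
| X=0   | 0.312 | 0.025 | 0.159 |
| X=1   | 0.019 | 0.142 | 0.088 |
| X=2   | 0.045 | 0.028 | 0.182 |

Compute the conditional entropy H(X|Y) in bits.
1.1750 bits

H(X|Y) = H(X,Y) - H(Y)

H(X,Y) = -Σ_{x,y} P(x,y) log₂ P(x,y). Per-cell terms -P(x,y)·log₂P(x,y):
  X=0: 0.5243, 0.1330, 0.4218
  X=1: 0.1086, 0.3999, 0.3086
  X=2: 0.2013, 0.1444, 0.4474
Sum of the 9 terms: H(X,Y) = 2.6893 bits

Marginal of Y (column sums):
  P(Y=0) = 0.312 + 0.019 + 0.045 = 0.376
  P(Y=1) = 0.025 + 0.142 + 0.028 = 0.195
  P(Y=2) = 0.159 + 0.088 + 0.182 = 0.429
H(Y) = -[0.376·log₂(0.376) + 0.195·log₂(0.195) + 0.429·log₂(0.429)]
  = 0.5306 + 0.4599 + 0.5238 = 1.5143 bits

H(X|Y) = H(X,Y) - H(Y) = 2.6893 - 1.5143 = 1.1750 bits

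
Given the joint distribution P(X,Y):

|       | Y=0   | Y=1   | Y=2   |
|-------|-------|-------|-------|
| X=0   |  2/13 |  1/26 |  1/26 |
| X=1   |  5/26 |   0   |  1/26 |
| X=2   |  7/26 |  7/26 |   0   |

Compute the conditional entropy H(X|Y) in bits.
1.1957 bits

H(X|Y) = H(X,Y) - H(Y)

H(X,Y) = -Σ_{x,y} P(x,y) log₂ P(x,y). Per-cell terms -P(x,y)·log₂P(x,y):
  X=0: 0.41545, 0.18079, 0.18079
  X=1: 0.45741, 0.00000, 0.18079
  X=2: 0.50968, 0.50968, 0.00000
  (cells with P = 0 contribute 0)
Sum of the 9 terms: H(X,Y) = 2.4346 bits

Marginal of Y (column sums):
  P(Y=0) = 2/13 + 5/26 + 7/26 = 8/13
  P(Y=1) = 1/26 + 0 + 7/26 = 4/13
  P(Y=2) = 1/26 + 1/26 + 0 = 1/13
H(Y) = -[(8/13)·log₂(8/13) + (4/13)·log₂(4/13) + (1/13)·log₂(1/13)]
  = 0.43104 + 0.52321 + 0.28465 = 1.2389 bits

H(X|Y) = H(X,Y) - H(Y) = 2.4346 - 1.2389 = 1.1957 bits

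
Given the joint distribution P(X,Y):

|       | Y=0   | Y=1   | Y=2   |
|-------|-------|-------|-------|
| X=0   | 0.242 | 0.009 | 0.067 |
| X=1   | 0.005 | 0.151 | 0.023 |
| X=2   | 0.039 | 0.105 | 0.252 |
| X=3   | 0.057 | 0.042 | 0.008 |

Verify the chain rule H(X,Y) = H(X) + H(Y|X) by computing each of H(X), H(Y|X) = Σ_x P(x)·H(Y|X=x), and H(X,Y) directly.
H(X) = 1.8441 bits, H(Y|X) = 1.0573 bits, H(X,Y) = 2.9015 bits

Marginal of X (row sums):
  P(X=0) = 0.242 + 0.009 + 0.067 = 0.318
  P(X=1) = 0.005 + 0.151 + 0.023 = 0.179
  P(X=2) = 0.039 + 0.105 + 0.252 = 0.396
  P(X=3) = 0.057 + 0.042 + 0.008 = 0.107
H(X) = -[0.318·log₂(0.318) + 0.179·log₂(0.179) + 0.396·log₂(0.396) + 0.107·log₂(0.107)]
  = 0.5256 + 0.4443 + 0.5292 + 0.3450 = 1.8441 bits

H(Y|X) = Σ_x P(x)·H(Y|X=x):
  X=0: P(X=0) = 0.318, P(Y|X=0) = (121/159, 3/106, 67/318) → H(Y|X=0) = 0.9188
  X=1: P(X=1) = 0.179, P(Y|X=1) = (5/179, 151/179, 23/179) → H(Y|X=1) = 0.7316
  X=2: P(X=2) = 0.396, P(Y|X=2) = (13/132, 35/132, 7/11) → H(Y|X=2) = 1.2521
  X=3: P(X=3) = 0.107, P(Y|X=3) = (57/107, 42/107, 8/107) → H(Y|X=3) = 1.2933
H(Y|X) = 0.318·0.9188 + 0.179·0.7316 + 0.396·1.2521 + 0.107·1.2933 = 1.0573 bits

H(X,Y) = -Σ_{x,y} P(x,y) log₂ P(x,y). Per-cell terms -P(x,y)·log₂P(x,y):
  X=0: 0.4954, 0.0612, 0.2613
  X=1: 0.0382, 0.4118, 0.1252
  X=2: 0.1825, 0.3414, 0.5011
  X=3: 0.2356, 0.1921, 0.0557
Sum of the 12 terms: H(X,Y) = 2.9015 bits

Chain rule check:
  H(X) + H(Y|X) = 1.8441 + 1.0573 = 2.9014 bits
  H(X,Y) = 2.9015 bits
✓ Chain rule verified (Δ = 0.0001 is 4-dp rounding noise: each of the three values was rounded independently).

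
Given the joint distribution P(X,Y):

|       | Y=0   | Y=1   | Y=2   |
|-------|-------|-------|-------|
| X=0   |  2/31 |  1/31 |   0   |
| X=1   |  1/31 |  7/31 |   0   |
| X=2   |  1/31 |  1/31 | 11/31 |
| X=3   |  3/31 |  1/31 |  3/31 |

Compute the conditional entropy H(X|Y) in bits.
1.1922 bits

H(X|Y) = H(X,Y) - H(Y)

H(X,Y) = -Σ_{x,y} P(x,y) log₂ P(x,y). Per-cell terms -P(x,y)·log₂P(x,y):
  X=0: 0.2551094, 0.1598128, 0.0000000
  X=1: 0.1598128, 0.4847706, 0.0000000
  X=2: 0.1598128, 0.1598128, 0.5304004
  X=3: 0.3260549, 0.1598128, 0.3260549
  (cells with P = 0 contribute 0)
Sum of the 12 terms: H(X,Y) = 2.721454 bits

Marginal of Y (column sums):
  P(Y=0) = 2/31 + 1/31 + 1/31 + 3/31 = 7/31
  P(Y=1) = 1/31 + 7/31 + 1/31 + 1/31 = 10/31
  P(Y=2) = 0 + 0 + 11/31 + 3/31 = 14/31
H(Y) = -[(7/31)·log₂(7/31) + (10/31)·log₂(10/31) + (14/31)·log₂(14/31)]
  = 0.4847706 + 0.5265381 + 0.5179284 = 1.529237 bits

H(X|Y) = H(X,Y) - H(Y) = 2.721454 - 1.529237 = 1.1922 bits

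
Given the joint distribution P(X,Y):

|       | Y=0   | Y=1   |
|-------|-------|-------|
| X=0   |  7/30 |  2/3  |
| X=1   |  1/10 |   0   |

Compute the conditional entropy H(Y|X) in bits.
0.7431 bits

H(Y|X) = H(X,Y) - H(X)

H(X,Y) = -Σ_{x,y} P(x,y) log₂ P(x,y). Per-cell terms -P(x,y)·log₂P(x,y):
  X=0: 0.4899, 0.3900
  X=1: 0.3322, 0.0000
  (cells with P = 0 contribute 0)
Sum of the 4 terms: H(X,Y) = 1.2121 bits

Marginal of X (row sums):
  P(X=0) = 7/30 + 2/3 = 9/10
  P(X=1) = 1/10 + 0 = 1/10
H(X) = -[(9/10)·log₂(9/10) + (1/10)·log₂(1/10)]
  = 0.1368 + 0.3322 = 0.4690 bits

H(Y|X) = H(X,Y) - H(X) = 1.2121 - 0.4690 = 0.7431 bits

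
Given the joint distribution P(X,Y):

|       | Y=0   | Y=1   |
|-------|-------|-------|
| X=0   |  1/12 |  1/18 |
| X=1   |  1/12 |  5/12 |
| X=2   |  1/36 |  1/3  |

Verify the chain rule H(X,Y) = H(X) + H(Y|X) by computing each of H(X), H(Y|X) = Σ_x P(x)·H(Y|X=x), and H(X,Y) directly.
H(X) = 1.4262 bits, H(Y|X) = 0.6011 bits, H(X,Y) = 2.0274 bits

Marginal of X (row sums):
  P(X=0) = 1/12 + 1/18 = 5/36
  P(X=1) = 1/12 + 5/12 = 1/2
  P(X=2) = 1/36 + 1/3 = 13/36
H(X) = -[(5/36)·log₂(5/36) + (1/2)·log₂(1/2) + (13/36)·log₂(13/36)]
  = 0.395555 + 0.500000 + 0.530647 = 1.4262 bits

H(Y|X) = Σ_x P(x)·H(Y|X=x):
  X=0: P(X=0) = 5/36, P(Y|X=0) = (3/5, 2/5) → H(Y|X=0) = 0.970951
  X=1: P(X=1) = 1/2, P(Y|X=1) = (1/6, 5/6) → H(Y|X=1) = 0.650022
  X=2: P(X=2) = 13/36, P(Y|X=2) = (1/13, 12/13) → H(Y|X=2) = 0.391244
H(Y|X) = (5/36)·0.970951 + (1/2)·0.650022 + (13/36)·0.391244 = 0.6011 bits

H(X,Y) = -Σ_{x,y} P(x,y) log₂ P(x,y). Per-cell terms -P(x,y)·log₂P(x,y):
  X=0: 0.298747, 0.231663
  X=1: 0.298747, 0.526264
  X=2: 0.143609, 0.528321
Sum of the 6 terms: H(X,Y) = 2.0274 bits

Chain rule check:
  H(X) + H(Y|X) = 1.4262 + 0.6011 = 2.0273 bits
  H(X,Y) = 2.0274 bits
✓ Chain rule verified (Δ = 0.0001 is 4-dp rounding noise: each of the three values was rounded independently).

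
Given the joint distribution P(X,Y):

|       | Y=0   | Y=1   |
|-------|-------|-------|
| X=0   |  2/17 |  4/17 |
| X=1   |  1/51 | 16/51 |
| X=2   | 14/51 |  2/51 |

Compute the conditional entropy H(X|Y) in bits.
1.2081 bits

H(X|Y) = H(X,Y) - H(Y)

H(X,Y) = -Σ_{x,y} P(x,y) log₂ P(x,y). Per-cell terms -P(x,y)·log₂P(x,y):
  X=0: 0.3632, 0.4912
  X=1: 0.1112, 0.5247
  X=2: 0.5120, 0.1832
Sum of the 6 terms: H(X,Y) = 2.1855 bits

Marginal of Y (column sums):
  P(Y=0) = 2/17 + 1/51 + 14/51 = 7/17
  P(Y=1) = 4/17 + 16/51 + 2/51 = 10/17
H(Y) = -[(7/17)·log₂(7/17) + (10/17)·log₂(10/17)]
  = 0.5271 + 0.4503 = 0.9774 bits

H(X|Y) = H(X,Y) - H(Y) = 2.1855 - 0.9774 = 1.2081 bits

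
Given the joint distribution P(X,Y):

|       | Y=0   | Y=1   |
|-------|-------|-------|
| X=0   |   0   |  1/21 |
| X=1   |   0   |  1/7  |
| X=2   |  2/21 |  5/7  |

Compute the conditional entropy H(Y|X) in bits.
0.4230 bits

H(Y|X) = H(X,Y) - H(X)

H(X,Y) = -Σ_{x,y} P(x,y) log₂ P(x,y). Per-cell terms -P(x,y)·log₂P(x,y):
  X=0: 0.00000, 0.20916
  X=1: 0.00000, 0.40105
  X=2: 0.32308, 0.34673
  (cells with P = 0 contribute 0)
Sum of the 6 terms: H(X,Y) = 1.2800 bits

Marginal of X (row sums):
  P(X=0) = 0 + 1/21 = 1/21
  P(X=1) = 0 + 1/7 = 1/7
  P(X=2) = 2/21 + 5/7 = 17/21
H(X) = -[(1/21)·log₂(1/21) + (1/7)·log₂(1/7) + (17/21)·log₂(17/21)]
  = 0.20916 + 0.40105 + 0.24679 = 0.8570 bits

H(Y|X) = H(X,Y) - H(X) = 1.2800 - 0.8570 = 0.4230 bits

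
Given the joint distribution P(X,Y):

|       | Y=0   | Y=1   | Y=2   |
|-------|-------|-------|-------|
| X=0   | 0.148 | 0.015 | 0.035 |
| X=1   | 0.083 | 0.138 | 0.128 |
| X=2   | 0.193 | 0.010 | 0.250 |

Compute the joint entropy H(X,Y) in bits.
2.7645 bits

H(X,Y) = -Σ_{x,y} P(x,y) log₂ P(x,y). Per-cell terms -P(x,y)·log₂P(x,y):
  X=0: 0.4079, 0.0909, 0.1693
  X=1: 0.2980, 0.3943, 0.3796
  X=2: 0.4581, 0.0664, 0.5000
Sum of the 9 terms: H(X,Y) = 2.7645 bits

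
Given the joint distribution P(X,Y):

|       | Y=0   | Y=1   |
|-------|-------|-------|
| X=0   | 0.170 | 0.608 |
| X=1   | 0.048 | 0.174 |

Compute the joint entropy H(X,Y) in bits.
1.5203 bits

H(X,Y) = -Σ_{x,y} P(x,y) log₂ P(x,y). Per-cell terms -P(x,y)·log₂P(x,y):
  X=0: 0.43459, 0.43646
  X=1: 0.21028, 0.43897
Sum of the 4 terms: H(X,Y) = 1.5203 bits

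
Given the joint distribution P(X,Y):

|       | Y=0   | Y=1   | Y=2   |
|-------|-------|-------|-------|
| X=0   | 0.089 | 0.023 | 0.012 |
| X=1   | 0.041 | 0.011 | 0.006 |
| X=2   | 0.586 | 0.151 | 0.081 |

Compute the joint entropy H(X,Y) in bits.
1.9745 bits

H(X,Y) = -Σ_{x,y} P(x,y) log₂ P(x,y). Per-cell terms -P(x,y)·log₂P(x,y):
  X=0: 0.3106, 0.1252, 0.0766
  X=1: 0.1889, 0.0716, 0.0443
  X=2: 0.4518, 0.4118, 0.2937
Sum of the 9 terms: H(X,Y) = 1.9745 bits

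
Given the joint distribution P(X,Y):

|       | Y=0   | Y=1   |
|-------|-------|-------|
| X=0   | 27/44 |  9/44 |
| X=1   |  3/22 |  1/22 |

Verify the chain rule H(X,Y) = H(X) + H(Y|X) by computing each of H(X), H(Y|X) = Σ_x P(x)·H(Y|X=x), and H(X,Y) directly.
H(X) = 0.6840 bits, H(Y|X) = 0.8113 bits, H(X,Y) = 1.4953 bits

Marginal of X (row sums):
  P(X=0) = 27/44 + 9/44 = 9/11
  P(X=1) = 3/22 + 1/22 = 2/11
H(X) = -[(9/11)·log₂(9/11) + (2/11)·log₂(2/11)]
  = 0.23687 + 0.44717 = 0.6840 bits

H(Y|X) = Σ_x P(x)·H(Y|X=x):
  X=0: P(X=0) = 9/11, P(Y|X=0) = (3/4, 1/4) → H(Y|X=0) = 0.81128
  X=1: P(X=1) = 2/11, P(Y|X=1) = (3/4, 1/4) → H(Y|X=1) = 0.81128
H(Y|X) = (9/11)·0.81128 + (2/11)·0.81128 = 0.8113 bits

H(X,Y) = -Σ_{x,y} P(x,y) log₂ P(x,y). Per-cell terms -P(x,y)·log₂P(x,y):
  X=0: 0.43233, 0.46831
  X=1: 0.39197, 0.20270
Sum of the 4 terms: H(X,Y) = 1.4953 bits

Chain rule check:
  H(X) + H(Y|X) = 0.6840 + 0.8113 = 1.4953 bits
  H(X,Y) = 1.4953 bits
✓ Chain rule verified.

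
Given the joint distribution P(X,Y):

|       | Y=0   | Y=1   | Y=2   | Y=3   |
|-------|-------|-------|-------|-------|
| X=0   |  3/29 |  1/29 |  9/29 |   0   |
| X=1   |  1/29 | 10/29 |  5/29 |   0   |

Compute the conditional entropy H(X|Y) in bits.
0.7325 bits

H(X|Y) = H(X,Y) - H(Y)

H(X,Y) = -Σ_{x,y} P(x,y) log₂ P(x,y). Per-cell terms -P(x,y)·log₂P(x,y):
  X=0: 0.33859, 0.16752, 0.52388, 0.00000
  X=1: 0.16752, 0.52967, 0.43725, 0.00000
  (cells with P = 0 contribute 0)
Sum of the 8 terms: H(X,Y) = 2.1644 bits

Marginal of Y (column sums):
  P(Y=0) = 3/29 + 1/29 = 4/29
  P(Y=1) = 1/29 + 10/29 = 11/29
  P(Y=2) = 9/29 + 5/29 = 14/29
  P(Y=3) = 0 + 0 = 0
H(Y) = -[(4/29)·log₂(4/29) + (11/29)·log₂(11/29) + (14/29)·log₂(14/29)]   (outcomes with P = 0 contribute 0)
  = 0.39420 + 0.53048 + 0.50720 = 1.4319 bits

H(X|Y) = H(X,Y) - H(Y) = 2.1644 - 1.4319 = 0.7325 bits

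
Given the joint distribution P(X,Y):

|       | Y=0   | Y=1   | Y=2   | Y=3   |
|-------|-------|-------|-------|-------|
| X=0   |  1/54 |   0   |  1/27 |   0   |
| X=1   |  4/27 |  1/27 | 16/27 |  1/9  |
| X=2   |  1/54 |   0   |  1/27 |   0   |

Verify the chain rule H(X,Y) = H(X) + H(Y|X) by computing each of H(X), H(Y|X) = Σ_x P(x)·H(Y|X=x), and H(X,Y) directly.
H(X) = 0.6144 bits, H(Y|X) = 1.3348 bits, H(X,Y) = 1.9492 bits

Marginal of X (row sums):
  P(X=0) = 1/54 + 0 + 1/27 + 0 = 1/18
  P(X=1) = 4/27 + 1/27 + 16/27 + 1/9 = 8/9
  P(X=2) = 1/54 + 0 + 1/27 + 0 = 1/18
H(X) = -[(1/18)·log₂(1/18) + (8/9)·log₂(8/9) + (1/18)·log₂(1/18)]
  = 0.231663 + 0.151044 + 0.231663 = 0.6144 bits

H(Y|X) = Σ_x P(x)·H(Y|X=x):
  X=0: P(X=0) = 1/18, P(Y|X=0) = (1/3, 0, 2/3, 0) → H(Y|X=0) = 0.918296
  X=1: P(X=1) = 8/9, P(Y|X=1) = (1/6, 1/24, 2/3, 1/8) → H(Y|X=1) = 1.386842
  X=2: P(X=2) = 1/18, P(Y|X=2) = (1/3, 0, 2/3, 0) → H(Y|X=2) = 0.918296
H(Y|X) = (1/18)·0.918296 + (8/9)·1.386842 + (1/18)·0.918296 = 1.3348 bits

H(X,Y) = -Σ_{x,y} P(x,y) log₂ P(x,y). Per-cell terms -P(x,y)·log₂P(x,y):
  X=0: 0.106572, 0.000000, 0.176107, 0.000000
  X=1: 0.408131, 0.176107, 0.447341, 0.352214
  X=2: 0.106572, 0.000000, 0.176107, 0.000000
  (cells with P = 0 contribute 0)
Sum of the 12 terms: H(X,Y) = 1.9492 bits

Chain rule check:
  H(X) + H(Y|X) = 0.6144 + 1.3348 = 1.9492 bits
  H(X,Y) = 1.9492 bits
✓ Chain rule verified.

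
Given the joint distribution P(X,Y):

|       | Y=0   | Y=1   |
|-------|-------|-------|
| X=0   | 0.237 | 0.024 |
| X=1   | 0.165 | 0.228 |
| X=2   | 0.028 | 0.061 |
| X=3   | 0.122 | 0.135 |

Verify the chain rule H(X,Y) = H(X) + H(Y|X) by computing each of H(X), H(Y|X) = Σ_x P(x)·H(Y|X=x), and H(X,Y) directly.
H(X) = 1.8497 bits, H(Y|X) = 0.8378 bits, H(X,Y) = 2.6875 bits

Marginal of X (row sums):
  P(X=0) = 0.237 + 0.024 = 0.261
  P(X=1) = 0.165 + 0.228 = 0.393
  P(X=2) = 0.028 + 0.061 = 0.089
  P(X=3) = 0.122 + 0.135 = 0.257
H(X) = -[0.261·log₂(0.261) + 0.393·log₂(0.393) + 0.089·log₂(0.089) + 0.257·log₂(0.257)]
  = 0.50579 + 0.52953 + 0.31061 + 0.50376 = 1.8497 bits

H(Y|X) = Σ_x P(x)·H(Y|X=x):
  X=0: P(X=0) = 0.261, P(Y|X=0) = (79/87, 8/87) → H(Y|X=0) = 0.44296
  X=1: P(X=1) = 0.393, P(Y|X=1) = (55/131, 76/131) → H(Y|X=1) = 0.98138
  X=2: P(X=2) = 0.089, P(Y|X=2) = (28/89, 61/89) → H(Y|X=2) = 0.89842
  X=3: P(X=3) = 0.257, P(Y|X=3) = (122/257, 135/257) → H(Y|X=3) = 0.99815
H(Y|X) = 0.261·0.44296 + 0.393·0.98138 + 0.089·0.89842 + 0.257·0.99815 = 0.8378 bits

H(X,Y) = -Σ_{x,y} P(x,y) log₂ P(x,y). Per-cell terms -P(x,y)·log₂P(x,y):
  X=0: 0.49226, 0.12914
  X=1: 0.42891, 0.48630
  X=2: 0.14444, 0.24614
  X=3: 0.37028, 0.39001
Sum of the 8 terms: H(X,Y) = 2.6875 bits

Chain rule check:
  H(X) + H(Y|X) = 1.8497 + 0.8378 = 2.6875 bits
  H(X,Y) = 2.6875 bits
✓ Chain rule verified.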